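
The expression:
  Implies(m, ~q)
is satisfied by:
  {m: False, q: False}
  {q: True, m: False}
  {m: True, q: False}


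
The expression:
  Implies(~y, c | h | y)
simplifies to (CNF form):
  c | h | y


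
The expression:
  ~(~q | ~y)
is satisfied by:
  {y: True, q: True}


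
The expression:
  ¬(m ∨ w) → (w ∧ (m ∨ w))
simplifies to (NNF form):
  m ∨ w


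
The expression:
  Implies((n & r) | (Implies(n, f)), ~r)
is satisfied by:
  {r: False}


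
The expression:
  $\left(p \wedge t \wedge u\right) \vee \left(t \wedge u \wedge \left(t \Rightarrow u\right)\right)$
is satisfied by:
  {t: True, u: True}


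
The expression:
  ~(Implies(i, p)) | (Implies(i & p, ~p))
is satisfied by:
  {p: False, i: False}
  {i: True, p: False}
  {p: True, i: False}


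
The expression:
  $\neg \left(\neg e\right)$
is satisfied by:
  {e: True}


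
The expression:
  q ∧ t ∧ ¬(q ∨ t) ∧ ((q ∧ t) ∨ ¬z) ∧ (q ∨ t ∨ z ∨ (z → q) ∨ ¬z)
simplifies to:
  False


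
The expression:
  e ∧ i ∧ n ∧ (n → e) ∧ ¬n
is never true.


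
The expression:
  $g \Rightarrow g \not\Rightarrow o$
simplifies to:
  $\neg g \vee \neg o$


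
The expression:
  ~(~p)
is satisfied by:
  {p: True}


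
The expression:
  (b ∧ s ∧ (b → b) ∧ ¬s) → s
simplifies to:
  True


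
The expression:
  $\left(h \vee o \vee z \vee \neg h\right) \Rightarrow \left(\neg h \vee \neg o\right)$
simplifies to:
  $\neg h \vee \neg o$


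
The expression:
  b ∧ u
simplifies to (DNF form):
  b ∧ u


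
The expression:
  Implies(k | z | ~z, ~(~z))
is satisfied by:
  {z: True}


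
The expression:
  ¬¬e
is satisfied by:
  {e: True}


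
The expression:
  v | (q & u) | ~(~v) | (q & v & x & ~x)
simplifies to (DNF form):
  v | (q & u)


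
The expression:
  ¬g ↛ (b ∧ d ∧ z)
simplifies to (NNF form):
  ¬g ∧ (¬b ∨ ¬d ∨ ¬z)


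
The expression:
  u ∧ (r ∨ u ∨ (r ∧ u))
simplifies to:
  u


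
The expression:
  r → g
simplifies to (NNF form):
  g ∨ ¬r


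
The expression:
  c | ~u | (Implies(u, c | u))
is always true.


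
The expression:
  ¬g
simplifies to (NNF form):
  ¬g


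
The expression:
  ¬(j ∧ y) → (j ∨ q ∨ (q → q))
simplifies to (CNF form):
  True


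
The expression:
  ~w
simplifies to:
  ~w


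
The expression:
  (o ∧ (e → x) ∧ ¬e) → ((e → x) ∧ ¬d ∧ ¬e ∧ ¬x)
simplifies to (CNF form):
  (e ∨ ¬d ∨ ¬o) ∧ (e ∨ ¬o ∨ ¬x)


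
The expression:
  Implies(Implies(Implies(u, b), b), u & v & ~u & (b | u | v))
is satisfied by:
  {u: False, b: False}


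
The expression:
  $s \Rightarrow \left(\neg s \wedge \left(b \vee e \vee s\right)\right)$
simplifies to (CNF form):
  $\neg s$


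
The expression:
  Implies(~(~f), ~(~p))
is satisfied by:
  {p: True, f: False}
  {f: False, p: False}
  {f: True, p: True}


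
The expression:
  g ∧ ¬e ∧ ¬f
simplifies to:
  g ∧ ¬e ∧ ¬f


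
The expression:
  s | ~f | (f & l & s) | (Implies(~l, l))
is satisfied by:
  {l: True, s: True, f: False}
  {l: True, s: False, f: False}
  {s: True, l: False, f: False}
  {l: False, s: False, f: False}
  {f: True, l: True, s: True}
  {f: True, l: True, s: False}
  {f: True, s: True, l: False}


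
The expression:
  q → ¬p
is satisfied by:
  {p: False, q: False}
  {q: True, p: False}
  {p: True, q: False}


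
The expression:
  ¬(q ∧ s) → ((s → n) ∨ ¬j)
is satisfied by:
  {n: True, q: True, s: False, j: False}
  {n: True, s: False, q: False, j: False}
  {q: True, n: False, s: False, j: False}
  {n: False, s: False, q: False, j: False}
  {j: True, n: True, q: True, s: False}
  {j: True, n: True, s: False, q: False}
  {j: True, q: True, n: False, s: False}
  {j: True, n: False, s: False, q: False}
  {n: True, s: True, q: True, j: False}
  {n: True, s: True, j: False, q: False}
  {s: True, q: True, j: False, n: False}
  {s: True, j: False, q: False, n: False}
  {n: True, s: True, j: True, q: True}
  {n: True, s: True, j: True, q: False}
  {s: True, j: True, q: True, n: False}


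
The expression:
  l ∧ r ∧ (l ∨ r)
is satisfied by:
  {r: True, l: True}


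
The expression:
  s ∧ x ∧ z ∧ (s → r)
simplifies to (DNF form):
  r ∧ s ∧ x ∧ z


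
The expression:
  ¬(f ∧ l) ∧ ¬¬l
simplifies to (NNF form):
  l ∧ ¬f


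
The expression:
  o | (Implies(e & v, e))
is always true.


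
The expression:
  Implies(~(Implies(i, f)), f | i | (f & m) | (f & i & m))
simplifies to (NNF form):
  True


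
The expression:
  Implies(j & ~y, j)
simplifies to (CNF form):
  True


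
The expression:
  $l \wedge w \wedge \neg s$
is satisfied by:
  {w: True, l: True, s: False}


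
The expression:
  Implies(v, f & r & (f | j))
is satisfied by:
  {r: True, f: True, v: False}
  {r: True, f: False, v: False}
  {f: True, r: False, v: False}
  {r: False, f: False, v: False}
  {r: True, v: True, f: True}


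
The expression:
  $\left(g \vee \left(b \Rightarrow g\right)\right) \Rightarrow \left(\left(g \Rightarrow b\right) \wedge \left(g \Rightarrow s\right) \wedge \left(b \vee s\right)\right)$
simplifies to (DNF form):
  $\left(b \wedge s\right) \vee \left(b \wedge \neg g\right) \vee \left(s \wedge \neg g\right)$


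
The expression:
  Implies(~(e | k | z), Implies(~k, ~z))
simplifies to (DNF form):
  True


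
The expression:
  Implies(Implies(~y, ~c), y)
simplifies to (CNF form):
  c | y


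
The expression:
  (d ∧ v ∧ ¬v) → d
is always true.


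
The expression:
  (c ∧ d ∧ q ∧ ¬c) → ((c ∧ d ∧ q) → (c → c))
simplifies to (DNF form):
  True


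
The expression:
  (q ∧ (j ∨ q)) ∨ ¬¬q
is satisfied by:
  {q: True}


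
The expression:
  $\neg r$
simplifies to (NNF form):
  $\neg r$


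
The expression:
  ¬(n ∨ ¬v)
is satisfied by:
  {v: True, n: False}


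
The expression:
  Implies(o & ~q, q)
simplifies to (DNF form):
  q | ~o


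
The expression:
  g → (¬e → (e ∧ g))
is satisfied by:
  {e: True, g: False}
  {g: False, e: False}
  {g: True, e: True}


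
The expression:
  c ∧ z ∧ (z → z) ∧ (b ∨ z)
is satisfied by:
  {c: True, z: True}


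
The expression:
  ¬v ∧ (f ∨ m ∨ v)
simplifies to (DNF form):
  (f ∧ ¬v) ∨ (m ∧ ¬v)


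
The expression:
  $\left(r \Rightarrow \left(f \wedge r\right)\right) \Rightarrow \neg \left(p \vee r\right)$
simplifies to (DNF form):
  $\left(r \wedge \neg f\right) \vee \left(\neg p \wedge \neg r\right)$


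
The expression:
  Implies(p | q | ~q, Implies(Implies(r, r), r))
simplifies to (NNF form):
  r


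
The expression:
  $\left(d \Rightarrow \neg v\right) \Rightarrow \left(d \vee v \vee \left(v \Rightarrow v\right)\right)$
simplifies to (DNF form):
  $\text{True}$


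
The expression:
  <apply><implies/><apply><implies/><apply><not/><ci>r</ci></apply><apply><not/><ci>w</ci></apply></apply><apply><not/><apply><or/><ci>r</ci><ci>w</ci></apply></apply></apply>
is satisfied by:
  {r: False}


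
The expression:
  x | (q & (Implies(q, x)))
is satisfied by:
  {x: True}


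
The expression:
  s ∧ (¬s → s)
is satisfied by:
  {s: True}


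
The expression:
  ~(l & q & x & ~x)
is always true.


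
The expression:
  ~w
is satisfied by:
  {w: False}


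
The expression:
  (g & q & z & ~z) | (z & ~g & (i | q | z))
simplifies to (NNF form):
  z & ~g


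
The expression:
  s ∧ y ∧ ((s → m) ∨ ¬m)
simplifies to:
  s ∧ y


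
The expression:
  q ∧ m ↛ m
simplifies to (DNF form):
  False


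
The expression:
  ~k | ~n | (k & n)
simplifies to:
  True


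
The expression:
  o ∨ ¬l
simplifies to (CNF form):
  o ∨ ¬l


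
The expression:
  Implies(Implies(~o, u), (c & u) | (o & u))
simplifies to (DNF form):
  (o & u) | (c & ~o) | (~o & ~u)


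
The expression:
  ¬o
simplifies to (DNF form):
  ¬o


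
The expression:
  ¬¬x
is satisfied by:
  {x: True}


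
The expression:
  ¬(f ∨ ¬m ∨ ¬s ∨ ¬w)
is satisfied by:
  {m: True, w: True, s: True, f: False}


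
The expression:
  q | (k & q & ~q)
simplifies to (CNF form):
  q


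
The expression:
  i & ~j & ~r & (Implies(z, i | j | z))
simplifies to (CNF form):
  i & ~j & ~r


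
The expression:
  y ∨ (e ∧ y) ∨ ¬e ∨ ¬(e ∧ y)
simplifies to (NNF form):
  True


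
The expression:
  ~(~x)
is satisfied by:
  {x: True}


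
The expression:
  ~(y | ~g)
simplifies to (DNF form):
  g & ~y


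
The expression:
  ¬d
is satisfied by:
  {d: False}


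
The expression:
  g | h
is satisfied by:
  {g: True, h: True}
  {g: True, h: False}
  {h: True, g: False}


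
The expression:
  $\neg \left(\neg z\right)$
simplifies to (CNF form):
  $z$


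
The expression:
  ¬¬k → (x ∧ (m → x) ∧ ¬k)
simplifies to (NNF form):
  ¬k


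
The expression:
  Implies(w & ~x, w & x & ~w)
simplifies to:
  x | ~w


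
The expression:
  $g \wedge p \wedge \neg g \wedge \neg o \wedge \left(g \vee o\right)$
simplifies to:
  $\text{False}$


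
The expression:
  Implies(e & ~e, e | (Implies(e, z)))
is always true.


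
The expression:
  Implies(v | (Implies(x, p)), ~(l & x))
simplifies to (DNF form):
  ~l | ~x | (~p & ~v)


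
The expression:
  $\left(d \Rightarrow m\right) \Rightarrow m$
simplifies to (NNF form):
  $d \vee m$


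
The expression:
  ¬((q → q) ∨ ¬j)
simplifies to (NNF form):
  False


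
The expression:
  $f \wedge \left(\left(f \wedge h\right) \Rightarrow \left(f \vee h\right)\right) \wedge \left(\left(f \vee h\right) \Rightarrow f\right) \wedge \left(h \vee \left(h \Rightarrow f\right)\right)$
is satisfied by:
  {f: True}


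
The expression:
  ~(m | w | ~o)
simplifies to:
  o & ~m & ~w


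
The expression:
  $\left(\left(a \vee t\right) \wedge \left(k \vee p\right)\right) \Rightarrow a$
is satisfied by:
  {a: True, k: False, p: False, t: False}
  {a: True, p: True, k: False, t: False}
  {a: True, k: True, p: False, t: False}
  {a: True, p: True, k: True, t: False}
  {a: False, k: False, p: False, t: False}
  {p: True, a: False, k: False, t: False}
  {k: True, a: False, p: False, t: False}
  {p: True, k: True, a: False, t: False}
  {t: True, a: True, k: False, p: False}
  {t: True, p: True, a: True, k: False}
  {t: True, a: True, k: True, p: False}
  {t: True, p: True, a: True, k: True}
  {t: True, a: False, k: False, p: False}


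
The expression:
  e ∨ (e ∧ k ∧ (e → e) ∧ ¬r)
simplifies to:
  e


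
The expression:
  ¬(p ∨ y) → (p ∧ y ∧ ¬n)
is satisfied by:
  {y: True, p: True}
  {y: True, p: False}
  {p: True, y: False}


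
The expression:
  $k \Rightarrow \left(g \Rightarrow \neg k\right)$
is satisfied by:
  {g: False, k: False}
  {k: True, g: False}
  {g: True, k: False}


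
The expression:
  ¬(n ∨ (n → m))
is never true.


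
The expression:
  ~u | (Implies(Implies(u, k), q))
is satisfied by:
  {q: True, u: False, k: False}
  {u: False, k: False, q: False}
  {q: True, k: True, u: False}
  {k: True, u: False, q: False}
  {q: True, u: True, k: False}
  {u: True, q: False, k: False}
  {q: True, k: True, u: True}


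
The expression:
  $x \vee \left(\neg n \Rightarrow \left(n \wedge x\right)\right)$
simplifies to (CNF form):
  $n \vee x$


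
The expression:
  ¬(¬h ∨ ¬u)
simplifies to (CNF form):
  h ∧ u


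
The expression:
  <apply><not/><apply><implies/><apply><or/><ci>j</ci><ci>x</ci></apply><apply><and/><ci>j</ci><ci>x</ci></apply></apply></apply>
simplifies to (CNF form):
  <apply><and/><apply><or/><ci>j</ci><ci>x</ci></apply><apply><or/><ci>j</ci><apply><not/><ci>j</ci></apply></apply><apply><or/><ci>x</ci><apply><not/><ci>x</ci></apply></apply><apply><or/><apply><not/><ci>j</ci></apply><apply><not/><ci>x</ci></apply></apply></apply>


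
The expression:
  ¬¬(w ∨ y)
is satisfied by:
  {y: True, w: True}
  {y: True, w: False}
  {w: True, y: False}


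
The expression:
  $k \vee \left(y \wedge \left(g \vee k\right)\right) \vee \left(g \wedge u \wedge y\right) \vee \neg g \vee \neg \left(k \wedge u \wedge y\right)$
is always true.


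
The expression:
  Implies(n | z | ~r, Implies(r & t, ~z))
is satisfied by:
  {t: False, z: False, r: False}
  {r: True, t: False, z: False}
  {z: True, t: False, r: False}
  {r: True, z: True, t: False}
  {t: True, r: False, z: False}
  {r: True, t: True, z: False}
  {z: True, t: True, r: False}


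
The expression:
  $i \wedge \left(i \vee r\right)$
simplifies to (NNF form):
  $i$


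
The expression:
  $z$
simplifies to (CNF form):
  $z$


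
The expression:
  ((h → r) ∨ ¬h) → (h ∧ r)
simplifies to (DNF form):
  h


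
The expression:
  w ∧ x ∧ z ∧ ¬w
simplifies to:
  False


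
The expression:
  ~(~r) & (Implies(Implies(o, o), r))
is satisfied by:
  {r: True}


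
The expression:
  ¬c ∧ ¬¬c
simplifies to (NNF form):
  False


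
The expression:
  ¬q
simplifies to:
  ¬q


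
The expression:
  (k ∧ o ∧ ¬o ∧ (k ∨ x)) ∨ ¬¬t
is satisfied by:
  {t: True}


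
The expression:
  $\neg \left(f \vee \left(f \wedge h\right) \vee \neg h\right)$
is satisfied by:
  {h: True, f: False}


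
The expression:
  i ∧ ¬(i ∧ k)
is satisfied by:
  {i: True, k: False}


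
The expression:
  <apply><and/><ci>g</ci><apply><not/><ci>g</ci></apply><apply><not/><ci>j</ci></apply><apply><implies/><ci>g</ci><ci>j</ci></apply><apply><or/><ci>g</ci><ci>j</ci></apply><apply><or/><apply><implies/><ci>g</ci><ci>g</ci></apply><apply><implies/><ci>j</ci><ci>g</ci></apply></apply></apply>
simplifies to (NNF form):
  <false/>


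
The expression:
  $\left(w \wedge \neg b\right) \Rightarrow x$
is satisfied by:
  {b: True, x: True, w: False}
  {b: True, x: False, w: False}
  {x: True, b: False, w: False}
  {b: False, x: False, w: False}
  {w: True, b: True, x: True}
  {w: True, b: True, x: False}
  {w: True, x: True, b: False}


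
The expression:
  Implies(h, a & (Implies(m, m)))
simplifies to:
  a | ~h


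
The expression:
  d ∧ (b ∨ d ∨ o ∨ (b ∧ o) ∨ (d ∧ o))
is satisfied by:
  {d: True}


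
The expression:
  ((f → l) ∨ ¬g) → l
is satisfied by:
  {l: True, g: True, f: True}
  {l: True, g: True, f: False}
  {l: True, f: True, g: False}
  {l: True, f: False, g: False}
  {g: True, f: True, l: False}


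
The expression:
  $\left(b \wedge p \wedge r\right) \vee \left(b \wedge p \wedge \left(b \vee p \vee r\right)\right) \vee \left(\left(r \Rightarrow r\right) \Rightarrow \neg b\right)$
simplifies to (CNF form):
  $p \vee \neg b$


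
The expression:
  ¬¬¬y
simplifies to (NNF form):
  ¬y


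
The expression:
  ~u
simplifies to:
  ~u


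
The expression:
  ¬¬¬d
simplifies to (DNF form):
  ¬d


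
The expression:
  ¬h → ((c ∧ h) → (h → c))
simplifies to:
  True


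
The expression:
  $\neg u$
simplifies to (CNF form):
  $\neg u$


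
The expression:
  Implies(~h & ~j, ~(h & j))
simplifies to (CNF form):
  True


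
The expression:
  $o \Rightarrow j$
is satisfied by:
  {j: True, o: False}
  {o: False, j: False}
  {o: True, j: True}


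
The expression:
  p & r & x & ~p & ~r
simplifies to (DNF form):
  False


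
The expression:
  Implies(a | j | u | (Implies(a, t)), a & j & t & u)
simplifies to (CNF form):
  a & j & t & u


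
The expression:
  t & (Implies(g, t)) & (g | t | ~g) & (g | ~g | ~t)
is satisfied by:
  {t: True}


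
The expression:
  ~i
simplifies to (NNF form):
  ~i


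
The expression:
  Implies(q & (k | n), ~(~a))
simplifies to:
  a | ~q | (~k & ~n)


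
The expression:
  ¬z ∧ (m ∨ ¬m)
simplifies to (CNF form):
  ¬z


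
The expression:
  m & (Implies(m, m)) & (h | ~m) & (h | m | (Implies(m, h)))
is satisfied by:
  {h: True, m: True}


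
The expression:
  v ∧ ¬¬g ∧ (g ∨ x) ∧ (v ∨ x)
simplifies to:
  g ∧ v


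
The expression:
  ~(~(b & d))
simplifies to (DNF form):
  b & d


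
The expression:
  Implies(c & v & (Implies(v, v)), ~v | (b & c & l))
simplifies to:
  ~c | ~v | (b & l)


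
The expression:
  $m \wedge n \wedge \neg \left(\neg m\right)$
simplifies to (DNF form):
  $m \wedge n$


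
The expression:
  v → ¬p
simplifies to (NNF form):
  ¬p ∨ ¬v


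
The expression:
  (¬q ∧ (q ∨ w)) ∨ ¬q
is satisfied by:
  {q: False}


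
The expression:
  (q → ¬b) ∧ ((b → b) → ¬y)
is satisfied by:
  {q: False, y: False, b: False}
  {b: True, q: False, y: False}
  {q: True, b: False, y: False}


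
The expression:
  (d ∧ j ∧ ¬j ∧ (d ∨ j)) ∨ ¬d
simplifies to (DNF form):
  ¬d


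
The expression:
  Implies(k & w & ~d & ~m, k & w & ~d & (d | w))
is always true.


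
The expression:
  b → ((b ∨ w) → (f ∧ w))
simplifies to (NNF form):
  (f ∧ w) ∨ ¬b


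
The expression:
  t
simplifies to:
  t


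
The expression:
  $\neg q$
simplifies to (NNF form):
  $\neg q$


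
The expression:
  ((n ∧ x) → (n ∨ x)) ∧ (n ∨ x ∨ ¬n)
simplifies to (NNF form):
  True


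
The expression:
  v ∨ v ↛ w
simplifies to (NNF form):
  v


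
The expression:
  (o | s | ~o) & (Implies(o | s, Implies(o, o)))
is always true.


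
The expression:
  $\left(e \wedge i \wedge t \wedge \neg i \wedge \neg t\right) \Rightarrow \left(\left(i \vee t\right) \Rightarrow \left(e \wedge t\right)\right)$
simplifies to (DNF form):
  $\text{True}$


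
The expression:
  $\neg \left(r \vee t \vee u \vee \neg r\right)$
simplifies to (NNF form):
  $\text{False}$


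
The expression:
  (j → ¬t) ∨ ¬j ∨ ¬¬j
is always true.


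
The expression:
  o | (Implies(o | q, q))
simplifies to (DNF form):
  True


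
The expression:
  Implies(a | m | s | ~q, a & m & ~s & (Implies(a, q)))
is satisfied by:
  {q: True, m: False, s: False, a: False}
  {a: True, m: True, q: True, s: False}


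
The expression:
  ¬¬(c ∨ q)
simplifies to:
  c ∨ q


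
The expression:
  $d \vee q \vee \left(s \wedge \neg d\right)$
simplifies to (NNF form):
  $d \vee q \vee s$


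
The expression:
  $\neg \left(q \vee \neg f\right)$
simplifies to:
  $f \wedge \neg q$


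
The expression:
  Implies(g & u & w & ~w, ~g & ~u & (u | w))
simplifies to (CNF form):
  True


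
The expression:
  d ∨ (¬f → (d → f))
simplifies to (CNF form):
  True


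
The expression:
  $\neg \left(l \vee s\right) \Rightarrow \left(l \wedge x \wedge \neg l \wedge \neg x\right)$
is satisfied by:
  {l: True, s: True}
  {l: True, s: False}
  {s: True, l: False}


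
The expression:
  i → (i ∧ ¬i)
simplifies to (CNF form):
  ¬i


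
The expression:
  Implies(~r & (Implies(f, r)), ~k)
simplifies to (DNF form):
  f | r | ~k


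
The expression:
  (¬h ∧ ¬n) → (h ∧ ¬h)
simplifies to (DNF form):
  h ∨ n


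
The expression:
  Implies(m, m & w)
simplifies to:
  w | ~m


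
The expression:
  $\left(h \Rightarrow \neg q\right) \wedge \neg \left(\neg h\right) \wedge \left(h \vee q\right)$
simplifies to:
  $h \wedge \neg q$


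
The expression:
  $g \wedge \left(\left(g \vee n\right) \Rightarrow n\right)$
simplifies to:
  $g \wedge n$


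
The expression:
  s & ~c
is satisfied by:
  {s: True, c: False}


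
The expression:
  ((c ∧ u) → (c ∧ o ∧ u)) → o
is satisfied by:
  {o: True, u: True, c: True}
  {o: True, u: True, c: False}
  {o: True, c: True, u: False}
  {o: True, c: False, u: False}
  {u: True, c: True, o: False}


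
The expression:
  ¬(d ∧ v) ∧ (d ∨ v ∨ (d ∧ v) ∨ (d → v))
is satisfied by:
  {v: False, d: False}
  {d: True, v: False}
  {v: True, d: False}


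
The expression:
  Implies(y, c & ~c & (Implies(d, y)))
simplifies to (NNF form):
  ~y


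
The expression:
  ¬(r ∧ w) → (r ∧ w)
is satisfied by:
  {r: True, w: True}


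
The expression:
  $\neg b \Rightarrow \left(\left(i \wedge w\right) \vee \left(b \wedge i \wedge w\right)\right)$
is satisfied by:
  {i: True, b: True, w: True}
  {i: True, b: True, w: False}
  {b: True, w: True, i: False}
  {b: True, w: False, i: False}
  {i: True, w: True, b: False}


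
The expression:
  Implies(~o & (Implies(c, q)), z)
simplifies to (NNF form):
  o | z | (c & ~q)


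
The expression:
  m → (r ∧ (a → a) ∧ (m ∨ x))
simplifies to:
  r ∨ ¬m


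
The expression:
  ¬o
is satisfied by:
  {o: False}


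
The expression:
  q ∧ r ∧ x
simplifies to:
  q ∧ r ∧ x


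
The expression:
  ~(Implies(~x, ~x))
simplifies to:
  False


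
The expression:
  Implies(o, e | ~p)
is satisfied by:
  {e: True, p: False, o: False}
  {p: False, o: False, e: False}
  {o: True, e: True, p: False}
  {o: True, p: False, e: False}
  {e: True, p: True, o: False}
  {p: True, e: False, o: False}
  {o: True, p: True, e: True}


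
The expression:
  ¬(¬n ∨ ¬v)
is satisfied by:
  {n: True, v: True}


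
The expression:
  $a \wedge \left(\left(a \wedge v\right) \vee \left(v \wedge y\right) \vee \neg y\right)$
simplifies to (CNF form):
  $a \wedge \left(v \vee \neg y\right)$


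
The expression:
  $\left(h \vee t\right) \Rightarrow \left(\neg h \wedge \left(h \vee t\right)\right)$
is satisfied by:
  {h: False}


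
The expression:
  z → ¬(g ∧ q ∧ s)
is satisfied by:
  {s: False, q: False, z: False, g: False}
  {g: True, s: False, q: False, z: False}
  {z: True, s: False, q: False, g: False}
  {g: True, z: True, s: False, q: False}
  {q: True, g: False, s: False, z: False}
  {g: True, q: True, s: False, z: False}
  {z: True, q: True, g: False, s: False}
  {g: True, z: True, q: True, s: False}
  {s: True, z: False, q: False, g: False}
  {g: True, s: True, z: False, q: False}
  {z: True, s: True, g: False, q: False}
  {g: True, z: True, s: True, q: False}
  {q: True, s: True, z: False, g: False}
  {g: True, q: True, s: True, z: False}
  {z: True, q: True, s: True, g: False}


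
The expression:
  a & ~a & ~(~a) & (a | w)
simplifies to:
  False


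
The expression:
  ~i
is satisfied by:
  {i: False}


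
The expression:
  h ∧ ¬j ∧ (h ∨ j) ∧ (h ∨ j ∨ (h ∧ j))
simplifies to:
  h ∧ ¬j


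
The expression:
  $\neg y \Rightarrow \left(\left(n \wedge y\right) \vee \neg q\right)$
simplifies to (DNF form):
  $y \vee \neg q$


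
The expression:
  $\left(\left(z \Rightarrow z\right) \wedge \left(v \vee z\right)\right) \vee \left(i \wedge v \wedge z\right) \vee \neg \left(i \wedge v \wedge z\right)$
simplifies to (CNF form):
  $\text{True}$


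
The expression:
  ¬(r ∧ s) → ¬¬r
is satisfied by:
  {r: True}


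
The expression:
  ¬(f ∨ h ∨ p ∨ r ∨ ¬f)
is never true.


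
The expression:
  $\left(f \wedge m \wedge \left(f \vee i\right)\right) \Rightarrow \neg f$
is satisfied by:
  {m: False, f: False}
  {f: True, m: False}
  {m: True, f: False}


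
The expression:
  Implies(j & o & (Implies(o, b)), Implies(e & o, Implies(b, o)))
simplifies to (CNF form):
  True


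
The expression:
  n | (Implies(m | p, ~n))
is always true.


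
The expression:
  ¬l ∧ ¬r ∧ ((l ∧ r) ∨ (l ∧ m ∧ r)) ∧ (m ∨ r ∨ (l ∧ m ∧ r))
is never true.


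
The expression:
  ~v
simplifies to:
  ~v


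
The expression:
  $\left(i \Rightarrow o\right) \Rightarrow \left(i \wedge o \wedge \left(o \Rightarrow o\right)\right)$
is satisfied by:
  {i: True}


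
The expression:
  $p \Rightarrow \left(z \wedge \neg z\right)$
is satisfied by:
  {p: False}


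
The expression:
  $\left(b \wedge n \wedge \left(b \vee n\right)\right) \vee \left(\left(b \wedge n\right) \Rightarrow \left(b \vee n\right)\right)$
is always true.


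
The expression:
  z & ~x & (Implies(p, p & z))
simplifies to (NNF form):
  z & ~x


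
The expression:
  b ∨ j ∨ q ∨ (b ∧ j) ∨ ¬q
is always true.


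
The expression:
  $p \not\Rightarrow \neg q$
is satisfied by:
  {p: True, q: True}


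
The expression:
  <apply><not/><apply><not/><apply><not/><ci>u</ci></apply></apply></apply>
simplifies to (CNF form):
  <apply><not/><ci>u</ci></apply>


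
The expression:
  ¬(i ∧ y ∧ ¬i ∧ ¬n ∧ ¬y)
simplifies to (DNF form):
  True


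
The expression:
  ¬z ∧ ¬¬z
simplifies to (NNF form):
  False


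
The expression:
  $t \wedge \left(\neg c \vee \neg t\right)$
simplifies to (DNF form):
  $t \wedge \neg c$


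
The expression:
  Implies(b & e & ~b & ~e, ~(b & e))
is always true.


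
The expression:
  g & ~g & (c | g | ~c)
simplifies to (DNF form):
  False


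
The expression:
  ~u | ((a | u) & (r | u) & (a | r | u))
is always true.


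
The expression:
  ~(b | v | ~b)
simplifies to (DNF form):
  False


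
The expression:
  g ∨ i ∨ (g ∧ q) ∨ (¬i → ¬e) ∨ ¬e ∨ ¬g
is always true.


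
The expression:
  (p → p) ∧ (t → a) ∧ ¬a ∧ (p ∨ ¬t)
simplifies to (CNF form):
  ¬a ∧ ¬t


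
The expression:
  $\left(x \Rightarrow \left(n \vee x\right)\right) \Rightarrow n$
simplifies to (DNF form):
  $n$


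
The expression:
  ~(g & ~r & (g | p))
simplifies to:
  r | ~g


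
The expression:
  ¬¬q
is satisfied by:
  {q: True}


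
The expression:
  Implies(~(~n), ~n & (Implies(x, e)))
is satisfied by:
  {n: False}


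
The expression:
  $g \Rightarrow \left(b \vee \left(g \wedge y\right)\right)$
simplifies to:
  $b \vee y \vee \neg g$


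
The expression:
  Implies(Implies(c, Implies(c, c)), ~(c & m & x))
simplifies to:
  ~c | ~m | ~x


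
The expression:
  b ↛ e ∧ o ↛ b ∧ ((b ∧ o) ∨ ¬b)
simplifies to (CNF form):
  False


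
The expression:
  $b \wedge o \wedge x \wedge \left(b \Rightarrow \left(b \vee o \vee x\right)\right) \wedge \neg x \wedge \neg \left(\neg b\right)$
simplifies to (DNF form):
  $\text{False}$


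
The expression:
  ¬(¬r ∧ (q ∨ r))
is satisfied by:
  {r: True, q: False}
  {q: False, r: False}
  {q: True, r: True}


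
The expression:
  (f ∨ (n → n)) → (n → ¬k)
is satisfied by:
  {k: False, n: False}
  {n: True, k: False}
  {k: True, n: False}


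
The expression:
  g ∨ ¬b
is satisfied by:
  {g: True, b: False}
  {b: False, g: False}
  {b: True, g: True}


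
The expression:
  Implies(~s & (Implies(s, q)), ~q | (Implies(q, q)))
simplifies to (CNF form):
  True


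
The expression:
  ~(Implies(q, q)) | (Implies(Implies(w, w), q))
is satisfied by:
  {q: True}


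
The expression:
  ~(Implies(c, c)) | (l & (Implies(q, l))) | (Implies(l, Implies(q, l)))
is always true.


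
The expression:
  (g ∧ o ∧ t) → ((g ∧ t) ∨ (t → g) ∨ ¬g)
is always true.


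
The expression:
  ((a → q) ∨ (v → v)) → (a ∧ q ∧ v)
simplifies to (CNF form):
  a ∧ q ∧ v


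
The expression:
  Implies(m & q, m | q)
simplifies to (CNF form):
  True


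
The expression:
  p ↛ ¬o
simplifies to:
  o ∧ p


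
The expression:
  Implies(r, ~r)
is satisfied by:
  {r: False}


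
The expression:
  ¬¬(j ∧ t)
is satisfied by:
  {t: True, j: True}


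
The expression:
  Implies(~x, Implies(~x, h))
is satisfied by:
  {x: True, h: True}
  {x: True, h: False}
  {h: True, x: False}


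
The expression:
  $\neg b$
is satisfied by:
  {b: False}


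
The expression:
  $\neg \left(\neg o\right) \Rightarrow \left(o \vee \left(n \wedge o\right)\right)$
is always true.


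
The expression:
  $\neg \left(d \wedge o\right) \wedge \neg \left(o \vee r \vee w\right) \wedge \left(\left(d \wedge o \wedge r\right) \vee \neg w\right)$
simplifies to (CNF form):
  $\neg o \wedge \neg r \wedge \neg w$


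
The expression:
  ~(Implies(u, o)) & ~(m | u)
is never true.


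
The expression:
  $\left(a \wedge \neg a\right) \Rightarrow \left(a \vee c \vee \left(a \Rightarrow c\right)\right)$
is always true.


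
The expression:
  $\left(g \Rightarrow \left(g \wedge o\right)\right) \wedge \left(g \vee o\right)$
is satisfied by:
  {o: True}


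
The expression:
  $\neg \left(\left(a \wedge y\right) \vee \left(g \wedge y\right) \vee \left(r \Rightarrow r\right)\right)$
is never true.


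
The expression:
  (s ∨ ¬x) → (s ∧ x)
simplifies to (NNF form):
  x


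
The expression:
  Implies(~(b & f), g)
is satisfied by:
  {b: True, g: True, f: True}
  {b: True, g: True, f: False}
  {g: True, f: True, b: False}
  {g: True, f: False, b: False}
  {b: True, f: True, g: False}


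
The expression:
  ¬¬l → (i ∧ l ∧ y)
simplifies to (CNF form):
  (i ∨ ¬l) ∧ (y ∨ ¬l)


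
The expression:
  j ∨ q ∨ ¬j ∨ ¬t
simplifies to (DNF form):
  True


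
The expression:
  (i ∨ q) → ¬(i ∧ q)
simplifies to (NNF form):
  ¬i ∨ ¬q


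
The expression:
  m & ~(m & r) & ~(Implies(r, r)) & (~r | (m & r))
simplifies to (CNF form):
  False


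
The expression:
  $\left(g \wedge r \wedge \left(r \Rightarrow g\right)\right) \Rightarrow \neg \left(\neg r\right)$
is always true.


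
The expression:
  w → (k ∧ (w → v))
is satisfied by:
  {v: True, k: True, w: False}
  {v: True, k: False, w: False}
  {k: True, v: False, w: False}
  {v: False, k: False, w: False}
  {v: True, w: True, k: True}


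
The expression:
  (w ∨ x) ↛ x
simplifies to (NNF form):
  w ∧ ¬x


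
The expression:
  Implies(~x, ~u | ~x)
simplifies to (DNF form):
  True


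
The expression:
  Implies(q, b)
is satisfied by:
  {b: True, q: False}
  {q: False, b: False}
  {q: True, b: True}


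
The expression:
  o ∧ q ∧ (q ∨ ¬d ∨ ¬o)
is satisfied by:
  {o: True, q: True}


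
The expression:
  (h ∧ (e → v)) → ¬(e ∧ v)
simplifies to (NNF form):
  ¬e ∨ ¬h ∨ ¬v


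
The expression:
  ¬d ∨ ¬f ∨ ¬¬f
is always true.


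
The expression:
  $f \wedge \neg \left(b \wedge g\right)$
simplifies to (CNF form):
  $f \wedge \left(\neg b \vee \neg g\right)$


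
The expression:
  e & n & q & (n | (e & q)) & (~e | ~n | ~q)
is never true.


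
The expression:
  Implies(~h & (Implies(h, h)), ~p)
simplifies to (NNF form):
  h | ~p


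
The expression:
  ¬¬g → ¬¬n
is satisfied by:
  {n: True, g: False}
  {g: False, n: False}
  {g: True, n: True}


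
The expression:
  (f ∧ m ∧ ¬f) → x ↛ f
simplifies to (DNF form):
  True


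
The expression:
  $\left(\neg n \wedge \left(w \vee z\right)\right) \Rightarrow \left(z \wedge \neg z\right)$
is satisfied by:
  {n: True, z: False, w: False}
  {n: True, w: True, z: False}
  {n: True, z: True, w: False}
  {n: True, w: True, z: True}
  {w: False, z: False, n: False}


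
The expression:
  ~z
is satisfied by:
  {z: False}


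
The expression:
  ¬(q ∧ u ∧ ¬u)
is always true.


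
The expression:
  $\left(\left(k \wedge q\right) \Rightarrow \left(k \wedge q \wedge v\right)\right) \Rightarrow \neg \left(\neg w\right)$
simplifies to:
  $w \vee \left(k \wedge q \wedge \neg v\right)$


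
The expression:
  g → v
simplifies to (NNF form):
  v ∨ ¬g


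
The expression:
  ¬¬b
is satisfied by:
  {b: True}


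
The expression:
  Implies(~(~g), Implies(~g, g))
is always true.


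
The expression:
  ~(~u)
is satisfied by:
  {u: True}


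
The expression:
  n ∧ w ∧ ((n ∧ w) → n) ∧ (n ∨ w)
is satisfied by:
  {w: True, n: True}


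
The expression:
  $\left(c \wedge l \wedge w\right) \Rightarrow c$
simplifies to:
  $\text{True}$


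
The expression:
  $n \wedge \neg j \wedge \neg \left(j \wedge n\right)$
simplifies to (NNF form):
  $n \wedge \neg j$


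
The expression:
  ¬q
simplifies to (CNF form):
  ¬q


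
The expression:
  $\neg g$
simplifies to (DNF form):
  $\neg g$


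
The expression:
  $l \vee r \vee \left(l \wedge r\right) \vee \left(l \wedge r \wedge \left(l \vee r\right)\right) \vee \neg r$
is always true.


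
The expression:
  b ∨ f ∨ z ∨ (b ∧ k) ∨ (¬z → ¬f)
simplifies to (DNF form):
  True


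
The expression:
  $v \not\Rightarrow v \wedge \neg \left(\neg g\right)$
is never true.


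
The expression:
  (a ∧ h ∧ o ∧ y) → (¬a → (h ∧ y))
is always true.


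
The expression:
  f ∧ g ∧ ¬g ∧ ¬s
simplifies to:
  False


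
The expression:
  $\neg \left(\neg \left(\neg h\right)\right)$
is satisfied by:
  {h: False}


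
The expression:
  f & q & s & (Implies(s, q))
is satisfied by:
  {f: True, s: True, q: True}


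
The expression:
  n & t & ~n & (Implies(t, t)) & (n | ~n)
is never true.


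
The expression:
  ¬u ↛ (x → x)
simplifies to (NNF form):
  False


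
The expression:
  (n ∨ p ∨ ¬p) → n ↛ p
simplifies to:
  n ∧ ¬p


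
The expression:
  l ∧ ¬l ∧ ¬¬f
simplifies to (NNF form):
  False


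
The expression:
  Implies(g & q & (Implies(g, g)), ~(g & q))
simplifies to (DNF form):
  ~g | ~q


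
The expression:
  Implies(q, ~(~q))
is always true.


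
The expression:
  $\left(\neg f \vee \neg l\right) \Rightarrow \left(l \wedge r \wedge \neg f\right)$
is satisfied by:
  {r: True, f: True, l: True}
  {r: True, l: True, f: False}
  {f: True, l: True, r: False}


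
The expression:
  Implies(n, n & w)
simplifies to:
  w | ~n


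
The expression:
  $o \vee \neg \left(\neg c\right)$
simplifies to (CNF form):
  $c \vee o$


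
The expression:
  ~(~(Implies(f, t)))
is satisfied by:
  {t: True, f: False}
  {f: False, t: False}
  {f: True, t: True}


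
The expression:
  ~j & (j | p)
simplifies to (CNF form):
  p & ~j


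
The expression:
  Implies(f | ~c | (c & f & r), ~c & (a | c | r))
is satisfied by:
  {r: True, a: True, c: False, f: False}
  {r: True, a: False, c: False, f: False}
  {a: True, r: False, c: False, f: False}
  {f: True, r: True, a: True, c: False}
  {f: True, r: True, a: False, c: False}
  {f: True, a: True, r: False, c: False}
  {r: True, c: True, a: True, f: False}
  {r: True, c: True, a: False, f: False}
  {c: True, a: True, r: False, f: False}
  {c: True, r: False, a: False, f: False}


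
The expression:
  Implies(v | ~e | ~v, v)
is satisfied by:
  {v: True}


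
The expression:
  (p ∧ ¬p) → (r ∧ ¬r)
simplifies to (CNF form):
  True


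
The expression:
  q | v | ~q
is always true.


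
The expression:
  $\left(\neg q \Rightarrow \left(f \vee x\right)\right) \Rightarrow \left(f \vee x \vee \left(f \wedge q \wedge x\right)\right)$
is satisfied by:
  {x: True, f: True, q: False}
  {x: True, f: False, q: False}
  {f: True, x: False, q: False}
  {x: False, f: False, q: False}
  {x: True, q: True, f: True}
  {x: True, q: True, f: False}
  {q: True, f: True, x: False}


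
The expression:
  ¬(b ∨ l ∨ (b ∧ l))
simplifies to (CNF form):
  ¬b ∧ ¬l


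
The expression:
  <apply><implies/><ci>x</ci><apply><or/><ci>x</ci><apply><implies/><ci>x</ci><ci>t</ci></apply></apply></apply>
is always true.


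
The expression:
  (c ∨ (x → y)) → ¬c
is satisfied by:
  {c: False}


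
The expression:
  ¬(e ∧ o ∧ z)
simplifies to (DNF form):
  ¬e ∨ ¬o ∨ ¬z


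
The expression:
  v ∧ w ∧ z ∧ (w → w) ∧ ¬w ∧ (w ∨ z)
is never true.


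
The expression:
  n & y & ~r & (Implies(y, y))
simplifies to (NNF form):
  n & y & ~r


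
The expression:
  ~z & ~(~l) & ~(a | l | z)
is never true.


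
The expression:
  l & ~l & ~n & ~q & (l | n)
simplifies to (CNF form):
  False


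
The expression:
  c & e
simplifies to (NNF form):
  c & e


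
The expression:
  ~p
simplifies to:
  ~p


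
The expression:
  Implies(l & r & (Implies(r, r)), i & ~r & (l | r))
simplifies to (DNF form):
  ~l | ~r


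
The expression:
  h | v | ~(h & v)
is always true.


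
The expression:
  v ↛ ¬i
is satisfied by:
  {i: True, v: True}


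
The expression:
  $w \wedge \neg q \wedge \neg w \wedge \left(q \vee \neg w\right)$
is never true.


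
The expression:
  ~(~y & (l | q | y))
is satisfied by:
  {y: True, l: False, q: False}
  {y: True, q: True, l: False}
  {y: True, l: True, q: False}
  {y: True, q: True, l: True}
  {q: False, l: False, y: False}


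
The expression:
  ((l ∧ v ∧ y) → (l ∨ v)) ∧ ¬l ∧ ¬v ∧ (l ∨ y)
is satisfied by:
  {y: True, v: False, l: False}


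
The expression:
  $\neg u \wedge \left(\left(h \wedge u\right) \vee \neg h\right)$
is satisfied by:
  {u: False, h: False}


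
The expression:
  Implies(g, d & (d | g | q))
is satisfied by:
  {d: True, g: False}
  {g: False, d: False}
  {g: True, d: True}


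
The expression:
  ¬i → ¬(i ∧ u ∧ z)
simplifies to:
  True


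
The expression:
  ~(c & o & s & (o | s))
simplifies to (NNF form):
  ~c | ~o | ~s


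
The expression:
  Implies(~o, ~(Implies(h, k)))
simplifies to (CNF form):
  (h | o) & (o | ~k)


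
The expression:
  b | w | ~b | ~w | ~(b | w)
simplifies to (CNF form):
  True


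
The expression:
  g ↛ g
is never true.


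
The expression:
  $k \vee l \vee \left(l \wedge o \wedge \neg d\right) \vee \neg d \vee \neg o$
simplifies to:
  $k \vee l \vee \neg d \vee \neg o$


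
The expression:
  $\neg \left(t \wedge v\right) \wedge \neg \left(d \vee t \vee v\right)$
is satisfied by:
  {d: False, v: False, t: False}


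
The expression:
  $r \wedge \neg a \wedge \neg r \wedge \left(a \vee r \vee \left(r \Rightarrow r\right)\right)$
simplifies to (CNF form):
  $\text{False}$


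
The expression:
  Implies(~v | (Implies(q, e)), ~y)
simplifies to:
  ~y | (q & v & ~e)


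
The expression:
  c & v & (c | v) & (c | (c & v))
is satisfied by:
  {c: True, v: True}


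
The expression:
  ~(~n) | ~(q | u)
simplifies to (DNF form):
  n | (~q & ~u)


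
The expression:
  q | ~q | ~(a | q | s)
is always true.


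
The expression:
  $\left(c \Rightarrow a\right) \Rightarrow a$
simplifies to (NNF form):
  $a \vee c$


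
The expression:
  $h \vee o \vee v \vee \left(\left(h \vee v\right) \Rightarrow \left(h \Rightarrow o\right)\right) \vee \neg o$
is always true.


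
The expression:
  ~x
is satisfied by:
  {x: False}


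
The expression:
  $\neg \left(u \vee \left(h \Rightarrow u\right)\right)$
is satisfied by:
  {h: True, u: False}
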